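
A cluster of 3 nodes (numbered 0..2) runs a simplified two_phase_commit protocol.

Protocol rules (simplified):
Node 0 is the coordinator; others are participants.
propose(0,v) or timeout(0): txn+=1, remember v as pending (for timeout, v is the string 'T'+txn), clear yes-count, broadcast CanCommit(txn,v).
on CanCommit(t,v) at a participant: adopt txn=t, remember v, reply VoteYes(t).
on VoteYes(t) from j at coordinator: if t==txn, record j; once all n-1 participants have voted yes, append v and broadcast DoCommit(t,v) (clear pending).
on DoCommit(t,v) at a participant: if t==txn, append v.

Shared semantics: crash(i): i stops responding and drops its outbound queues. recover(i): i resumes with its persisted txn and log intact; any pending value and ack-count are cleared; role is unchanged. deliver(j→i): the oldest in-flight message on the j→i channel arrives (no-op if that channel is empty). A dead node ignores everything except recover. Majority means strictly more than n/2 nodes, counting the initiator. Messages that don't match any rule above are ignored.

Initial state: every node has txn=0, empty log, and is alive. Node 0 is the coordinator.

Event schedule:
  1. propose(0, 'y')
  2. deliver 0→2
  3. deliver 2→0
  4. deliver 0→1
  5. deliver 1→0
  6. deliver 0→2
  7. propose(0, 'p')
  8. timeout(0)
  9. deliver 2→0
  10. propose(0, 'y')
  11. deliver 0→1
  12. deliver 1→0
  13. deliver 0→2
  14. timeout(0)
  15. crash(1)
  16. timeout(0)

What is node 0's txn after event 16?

6

[1] propose(0,'y') → N0(coor t1 [-])
[2] deliver 0→2 → N2(part t1 [-])
[3] deliver 2→0 → ∅
[4] deliver 0→1 → N1(part t1 [-])
[5] deliver 1→0 → N0(coor t1 [y])
[6] deliver 0→2 → N2(part t1 [y])
[7] propose(0,'p') → N0(coor t2 [y])
[8] timeout(0) → N0(coor t3 [y])
[9] deliver 2→0 → ∅
[10] propose(0,'y') → N0(coor t4 [y])
[11] deliver 0→1 → N1(part t1 [y])
[12] deliver 1→0 → ∅
[13] deliver 0→2 → N2(part t2 [y])
[14] timeout(0) → N0(coor t5 [y])
[15] crash(1) → N1(✗part t1 [y])
[16] timeout(0) → N0(coor t6 [y])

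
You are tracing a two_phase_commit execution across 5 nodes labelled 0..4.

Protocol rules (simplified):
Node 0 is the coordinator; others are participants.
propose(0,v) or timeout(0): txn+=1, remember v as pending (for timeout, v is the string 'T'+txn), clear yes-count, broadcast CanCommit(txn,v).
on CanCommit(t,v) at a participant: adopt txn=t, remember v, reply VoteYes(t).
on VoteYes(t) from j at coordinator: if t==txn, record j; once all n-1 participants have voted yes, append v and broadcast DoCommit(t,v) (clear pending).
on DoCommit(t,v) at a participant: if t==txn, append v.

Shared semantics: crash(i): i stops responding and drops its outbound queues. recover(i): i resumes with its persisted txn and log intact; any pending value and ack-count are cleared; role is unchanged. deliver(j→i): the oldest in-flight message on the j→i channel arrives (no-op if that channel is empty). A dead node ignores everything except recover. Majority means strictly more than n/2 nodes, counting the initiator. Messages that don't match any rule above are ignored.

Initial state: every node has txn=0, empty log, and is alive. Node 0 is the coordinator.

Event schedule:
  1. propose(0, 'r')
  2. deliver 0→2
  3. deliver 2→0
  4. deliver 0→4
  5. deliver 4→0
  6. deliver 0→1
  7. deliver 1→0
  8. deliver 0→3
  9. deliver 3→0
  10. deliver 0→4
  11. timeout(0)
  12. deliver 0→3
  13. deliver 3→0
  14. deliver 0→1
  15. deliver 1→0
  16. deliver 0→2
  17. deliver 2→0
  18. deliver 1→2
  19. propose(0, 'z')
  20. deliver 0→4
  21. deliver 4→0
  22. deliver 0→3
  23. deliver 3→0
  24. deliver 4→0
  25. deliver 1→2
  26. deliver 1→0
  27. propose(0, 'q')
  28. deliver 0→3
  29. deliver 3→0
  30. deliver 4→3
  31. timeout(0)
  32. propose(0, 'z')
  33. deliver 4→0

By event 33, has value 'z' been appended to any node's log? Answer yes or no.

no

e1 propose(0,'r'): 0[coor,t=1,-]
e2 deliver 0→2: 2[part,t=1,-]
e3 deliver 2→0: ·
e4 deliver 0→4: 4[part,t=1,-]
e5 deliver 4→0: ·
e6 deliver 0→1: 1[part,t=1,-]
e7 deliver 1→0: ·
e8 deliver 0→3: 3[part,t=1,-]
e9 deliver 3→0: 0[coor,t=1,r]
e10 deliver 0→4: 4[part,t=1,r]
e11 timeout(0): 0[coor,t=2,r]
e12 deliver 0→3: 3[part,t=1,r]
e13 deliver 3→0: ·
e14 deliver 0→1: 1[part,t=1,r]
e15 deliver 1→0: ·
e16 deliver 0→2: 2[part,t=1,r]
e17 deliver 2→0: ·
e18 deliver 1→2: ·
e19 propose(0,'z'): 0[coor,t=3,r]
e20 deliver 0→4: 4[part,t=2,r]
e21 deliver 4→0: ·
e22 deliver 0→3: 3[part,t=2,r]
e23 deliver 3→0: ·
e24 deliver 4→0: ·
e25 deliver 1→2: ·
e26 deliver 1→0: ·
e27 propose(0,'q'): 0[coor,t=4,r]
e28 deliver 0→3: 3[part,t=3,r]
e29 deliver 3→0: ·
e30 deliver 4→3: ·
e31 timeout(0): 0[coor,t=5,r]
e32 propose(0,'z'): 0[coor,t=6,r]
e33 deliver 4→0: ·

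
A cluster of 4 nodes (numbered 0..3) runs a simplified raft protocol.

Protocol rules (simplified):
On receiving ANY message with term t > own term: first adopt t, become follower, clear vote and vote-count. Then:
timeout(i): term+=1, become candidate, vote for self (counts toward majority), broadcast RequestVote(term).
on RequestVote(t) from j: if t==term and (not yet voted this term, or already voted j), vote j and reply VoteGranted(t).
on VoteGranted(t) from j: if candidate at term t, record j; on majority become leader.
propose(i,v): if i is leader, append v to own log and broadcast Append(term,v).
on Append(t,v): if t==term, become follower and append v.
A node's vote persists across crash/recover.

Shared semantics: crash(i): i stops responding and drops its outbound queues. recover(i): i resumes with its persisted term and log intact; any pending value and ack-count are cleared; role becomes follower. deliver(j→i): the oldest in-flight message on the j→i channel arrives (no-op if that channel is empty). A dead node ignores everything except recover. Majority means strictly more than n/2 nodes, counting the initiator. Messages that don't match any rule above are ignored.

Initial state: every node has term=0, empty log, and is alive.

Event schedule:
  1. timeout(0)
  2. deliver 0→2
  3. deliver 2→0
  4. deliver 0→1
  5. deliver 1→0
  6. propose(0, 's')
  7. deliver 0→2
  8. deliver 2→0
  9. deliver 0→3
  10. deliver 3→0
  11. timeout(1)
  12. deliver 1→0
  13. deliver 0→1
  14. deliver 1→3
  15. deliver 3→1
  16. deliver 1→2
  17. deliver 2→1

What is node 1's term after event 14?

2

e1 timeout(0): 0[cand,t=1,-]
e2 deliver 0→2: 2[foll,t=1,-]
e3 deliver 2→0: ·
e4 deliver 0→1: 1[foll,t=1,-]
e5 deliver 1→0: 0[lead,t=1,-]
e6 propose(0,'s'): 0[lead,t=1,s]
e7 deliver 0→2: 2[foll,t=1,s]
e8 deliver 2→0: ·
e9 deliver 0→3: 3[foll,t=1,-]
e10 deliver 3→0: ·
e11 timeout(1): 1[cand,t=2,-]
e12 deliver 1→0: 0[foll,t=2,s]
e13 deliver 0→1: ·
e14 deliver 1→3: 3[foll,t=2,-]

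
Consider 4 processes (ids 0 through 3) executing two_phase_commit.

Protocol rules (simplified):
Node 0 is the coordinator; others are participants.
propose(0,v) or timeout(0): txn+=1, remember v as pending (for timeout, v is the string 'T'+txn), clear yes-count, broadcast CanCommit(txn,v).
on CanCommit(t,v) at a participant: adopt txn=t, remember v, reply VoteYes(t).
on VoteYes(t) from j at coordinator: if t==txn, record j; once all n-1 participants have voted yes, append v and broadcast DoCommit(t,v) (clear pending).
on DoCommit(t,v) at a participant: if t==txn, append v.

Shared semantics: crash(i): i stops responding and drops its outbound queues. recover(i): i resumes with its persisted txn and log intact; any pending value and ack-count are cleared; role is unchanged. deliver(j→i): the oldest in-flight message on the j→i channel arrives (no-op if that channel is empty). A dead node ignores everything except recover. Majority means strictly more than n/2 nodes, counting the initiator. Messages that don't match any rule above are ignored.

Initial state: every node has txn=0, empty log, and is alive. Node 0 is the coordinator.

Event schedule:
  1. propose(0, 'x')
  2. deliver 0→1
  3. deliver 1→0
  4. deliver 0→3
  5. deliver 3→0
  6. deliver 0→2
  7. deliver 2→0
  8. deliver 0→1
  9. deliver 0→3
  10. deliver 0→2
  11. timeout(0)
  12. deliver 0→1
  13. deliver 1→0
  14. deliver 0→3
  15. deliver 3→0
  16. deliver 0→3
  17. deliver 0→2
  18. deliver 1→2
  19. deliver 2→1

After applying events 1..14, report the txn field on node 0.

2

e1 propose(0,'x'): 0[coor,t=1,-]
e2 deliver 0→1: 1[part,t=1,-]
e3 deliver 1→0: ·
e4 deliver 0→3: 3[part,t=1,-]
e5 deliver 3→0: ·
e6 deliver 0→2: 2[part,t=1,-]
e7 deliver 2→0: 0[coor,t=1,x]
e8 deliver 0→1: 1[part,t=1,x]
e9 deliver 0→3: 3[part,t=1,x]
e10 deliver 0→2: 2[part,t=1,x]
e11 timeout(0): 0[coor,t=2,x]
e12 deliver 0→1: 1[part,t=2,x]
e13 deliver 1→0: ·
e14 deliver 0→3: 3[part,t=2,x]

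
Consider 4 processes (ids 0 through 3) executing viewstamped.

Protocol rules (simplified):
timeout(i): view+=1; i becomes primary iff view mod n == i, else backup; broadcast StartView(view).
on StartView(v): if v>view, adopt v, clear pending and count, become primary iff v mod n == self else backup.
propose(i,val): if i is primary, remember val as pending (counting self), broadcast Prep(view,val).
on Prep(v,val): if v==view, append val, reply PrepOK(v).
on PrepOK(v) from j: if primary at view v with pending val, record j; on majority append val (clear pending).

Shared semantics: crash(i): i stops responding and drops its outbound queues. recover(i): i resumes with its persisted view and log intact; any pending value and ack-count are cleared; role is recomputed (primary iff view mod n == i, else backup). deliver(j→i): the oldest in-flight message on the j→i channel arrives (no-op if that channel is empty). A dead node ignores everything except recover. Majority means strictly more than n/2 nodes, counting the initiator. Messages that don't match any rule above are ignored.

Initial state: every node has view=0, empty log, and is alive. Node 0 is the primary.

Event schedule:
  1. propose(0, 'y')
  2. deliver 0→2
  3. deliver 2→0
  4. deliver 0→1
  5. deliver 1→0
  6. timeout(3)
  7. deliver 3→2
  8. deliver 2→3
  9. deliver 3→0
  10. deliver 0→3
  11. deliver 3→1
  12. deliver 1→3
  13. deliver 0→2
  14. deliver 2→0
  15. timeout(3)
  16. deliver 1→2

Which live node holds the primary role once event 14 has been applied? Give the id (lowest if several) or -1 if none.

1. propose(0,'y'):  nop
2. deliver 0→2:  <2:back v0 y>
3. deliver 2→0:  nop
4. deliver 0→1:  <1:back v0 y>
5. deliver 1→0:  <0:prim v0 y>
6. timeout(3):  <3:back v1 ->
7. deliver 3→2:  <2:back v1 y>
8. deliver 2→3:  nop
9. deliver 3→0:  <0:back v1 y>
10. deliver 0→3:  nop
11. deliver 3→1:  <1:prim v1 y>
12. deliver 1→3:  nop
13. deliver 0→2:  nop
14. deliver 2→0:  nop

1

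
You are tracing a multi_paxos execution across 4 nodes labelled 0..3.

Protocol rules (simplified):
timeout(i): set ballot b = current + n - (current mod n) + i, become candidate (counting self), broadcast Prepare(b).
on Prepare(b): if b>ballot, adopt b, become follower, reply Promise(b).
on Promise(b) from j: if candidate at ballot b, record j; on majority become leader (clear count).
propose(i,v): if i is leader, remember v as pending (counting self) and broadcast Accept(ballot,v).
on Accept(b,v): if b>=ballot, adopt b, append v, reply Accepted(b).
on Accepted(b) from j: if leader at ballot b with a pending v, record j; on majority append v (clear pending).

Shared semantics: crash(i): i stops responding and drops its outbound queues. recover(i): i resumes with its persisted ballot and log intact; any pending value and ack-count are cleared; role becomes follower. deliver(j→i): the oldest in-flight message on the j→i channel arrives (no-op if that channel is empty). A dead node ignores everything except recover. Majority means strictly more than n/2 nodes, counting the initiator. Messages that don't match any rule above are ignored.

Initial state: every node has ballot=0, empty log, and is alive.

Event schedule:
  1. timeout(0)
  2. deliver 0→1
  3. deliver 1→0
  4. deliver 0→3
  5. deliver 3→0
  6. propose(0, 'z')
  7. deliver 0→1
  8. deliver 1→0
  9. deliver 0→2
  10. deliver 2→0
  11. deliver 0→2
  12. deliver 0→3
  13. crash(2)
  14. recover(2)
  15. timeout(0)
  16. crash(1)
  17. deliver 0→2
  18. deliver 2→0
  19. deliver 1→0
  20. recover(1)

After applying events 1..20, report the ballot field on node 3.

e1 timeout(0): 0[cand,b=4,-]
e2 deliver 0→1: 1[foll,b=4,-]
e3 deliver 1→0: ·
e4 deliver 0→3: 3[foll,b=4,-]
e5 deliver 3→0: 0[lead,b=4,-]
e6 propose(0,'z'): ·
e7 deliver 0→1: 1[foll,b=4,z]
e8 deliver 1→0: ·
e9 deliver 0→2: 2[foll,b=4,-]
e10 deliver 2→0: ·
e11 deliver 0→2: 2[foll,b=4,z]
e12 deliver 0→3: 3[foll,b=4,z]
e13 crash(2): 2[✗foll,b=4,z]
e14 recover(2): 2[foll,b=4,z]
e15 timeout(0): 0[cand,b=8,-]
e16 crash(1): 1[✗foll,b=4,z]
e17 deliver 0→2: 2[foll,b=8,z]
e18 deliver 2→0: ·
e19 deliver 1→0: ·
e20 recover(1): 1[foll,b=4,z]

4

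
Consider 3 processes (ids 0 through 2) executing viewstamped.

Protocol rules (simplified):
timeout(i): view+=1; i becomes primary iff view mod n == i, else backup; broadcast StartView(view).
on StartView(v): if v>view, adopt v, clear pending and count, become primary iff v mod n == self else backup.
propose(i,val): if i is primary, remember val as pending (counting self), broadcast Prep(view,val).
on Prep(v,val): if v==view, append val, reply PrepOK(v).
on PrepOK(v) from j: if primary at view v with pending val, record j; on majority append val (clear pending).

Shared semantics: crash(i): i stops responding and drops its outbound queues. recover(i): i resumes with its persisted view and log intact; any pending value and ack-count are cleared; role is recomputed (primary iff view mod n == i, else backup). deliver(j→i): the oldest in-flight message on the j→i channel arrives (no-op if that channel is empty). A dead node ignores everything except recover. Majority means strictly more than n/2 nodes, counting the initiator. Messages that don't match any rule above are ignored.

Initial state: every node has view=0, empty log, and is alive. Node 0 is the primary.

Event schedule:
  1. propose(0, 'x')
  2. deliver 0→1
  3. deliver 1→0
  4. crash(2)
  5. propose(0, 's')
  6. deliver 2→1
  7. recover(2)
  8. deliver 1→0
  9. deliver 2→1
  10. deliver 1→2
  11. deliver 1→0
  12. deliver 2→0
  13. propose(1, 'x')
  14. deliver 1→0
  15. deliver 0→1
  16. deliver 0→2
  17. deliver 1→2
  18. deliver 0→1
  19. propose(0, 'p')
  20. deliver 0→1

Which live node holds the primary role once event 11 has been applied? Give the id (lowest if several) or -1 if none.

0

step 1 propose(0,'x'): —
step 2 deliver 0→1: 1={back,v=0,log=x}
step 3 deliver 1→0: 0={prim,v=0,log=x}
step 4 crash(2): 2={✗back,v=0,log=-}
step 5 propose(0,'s'): —
step 6 deliver 2→1: —
step 7 recover(2): 2={back,v=0,log=-}
step 8 deliver 1→0: —
step 9 deliver 2→1: —
step 10 deliver 1→2: —
step 11 deliver 1→0: —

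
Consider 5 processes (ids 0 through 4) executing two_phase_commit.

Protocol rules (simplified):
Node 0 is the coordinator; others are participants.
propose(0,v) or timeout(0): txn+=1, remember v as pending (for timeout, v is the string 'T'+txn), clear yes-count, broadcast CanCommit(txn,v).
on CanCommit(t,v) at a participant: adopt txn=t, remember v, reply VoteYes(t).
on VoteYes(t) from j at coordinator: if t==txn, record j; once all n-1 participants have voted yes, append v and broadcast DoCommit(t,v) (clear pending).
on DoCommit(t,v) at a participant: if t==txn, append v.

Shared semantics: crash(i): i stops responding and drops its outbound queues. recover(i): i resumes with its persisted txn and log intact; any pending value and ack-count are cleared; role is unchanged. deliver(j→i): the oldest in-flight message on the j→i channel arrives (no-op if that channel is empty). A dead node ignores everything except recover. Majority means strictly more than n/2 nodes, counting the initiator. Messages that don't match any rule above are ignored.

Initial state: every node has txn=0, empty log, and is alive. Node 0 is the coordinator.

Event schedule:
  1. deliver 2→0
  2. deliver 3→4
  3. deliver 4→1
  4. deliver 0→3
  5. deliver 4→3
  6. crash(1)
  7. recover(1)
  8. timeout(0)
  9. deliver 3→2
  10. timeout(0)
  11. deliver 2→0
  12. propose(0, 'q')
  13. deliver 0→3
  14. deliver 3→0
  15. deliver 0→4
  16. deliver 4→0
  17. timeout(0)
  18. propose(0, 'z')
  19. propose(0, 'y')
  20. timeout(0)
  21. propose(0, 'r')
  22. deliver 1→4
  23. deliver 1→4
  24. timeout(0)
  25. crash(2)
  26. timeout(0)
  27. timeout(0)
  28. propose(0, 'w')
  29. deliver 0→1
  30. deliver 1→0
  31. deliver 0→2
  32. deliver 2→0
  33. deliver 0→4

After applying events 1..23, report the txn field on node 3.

1

1. deliver 2→0:  nop
2. deliver 3→4:  nop
3. deliver 4→1:  nop
4. deliver 0→3:  nop
5. deliver 4→3:  nop
6. crash(1):  <1:✗part t0 ->
7. recover(1):  <1:part t0 ->
8. timeout(0):  <0:coor t1 ->
9. deliver 3→2:  nop
10. timeout(0):  <0:coor t2 ->
11. deliver 2→0:  nop
12. propose(0,'q'):  <0:coor t3 ->
13. deliver 0→3:  <3:part t1 ->
14. deliver 3→0:  nop
15. deliver 0→4:  <4:part t1 ->
16. deliver 4→0:  nop
17. timeout(0):  <0:coor t4 ->
18. propose(0,'z'):  <0:coor t5 ->
19. propose(0,'y'):  <0:coor t6 ->
20. timeout(0):  <0:coor t7 ->
21. propose(0,'r'):  <0:coor t8 ->
22. deliver 1→4:  nop
23. deliver 1→4:  nop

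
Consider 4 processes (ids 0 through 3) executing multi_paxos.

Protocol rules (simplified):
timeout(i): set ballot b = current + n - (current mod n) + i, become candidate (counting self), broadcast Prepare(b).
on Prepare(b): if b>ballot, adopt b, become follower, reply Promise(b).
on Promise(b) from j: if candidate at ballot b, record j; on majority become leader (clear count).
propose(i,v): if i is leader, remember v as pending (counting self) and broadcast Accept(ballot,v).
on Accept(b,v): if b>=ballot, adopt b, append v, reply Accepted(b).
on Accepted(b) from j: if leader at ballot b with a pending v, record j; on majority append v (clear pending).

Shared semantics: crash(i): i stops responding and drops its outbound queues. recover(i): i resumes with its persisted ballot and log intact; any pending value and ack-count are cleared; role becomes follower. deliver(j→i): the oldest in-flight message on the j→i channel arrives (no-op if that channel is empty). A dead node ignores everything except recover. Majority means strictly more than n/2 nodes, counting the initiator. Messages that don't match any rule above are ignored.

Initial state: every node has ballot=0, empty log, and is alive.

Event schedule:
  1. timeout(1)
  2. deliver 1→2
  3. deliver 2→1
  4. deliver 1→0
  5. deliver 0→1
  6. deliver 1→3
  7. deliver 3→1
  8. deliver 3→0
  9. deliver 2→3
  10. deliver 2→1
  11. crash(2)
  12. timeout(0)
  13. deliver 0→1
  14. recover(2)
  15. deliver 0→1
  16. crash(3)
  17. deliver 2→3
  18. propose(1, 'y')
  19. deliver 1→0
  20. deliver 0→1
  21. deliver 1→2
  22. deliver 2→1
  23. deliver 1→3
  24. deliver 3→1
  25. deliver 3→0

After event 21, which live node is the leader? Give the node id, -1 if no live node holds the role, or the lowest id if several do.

1. timeout(1):  <1:cand b5 ->
2. deliver 1→2:  <2:foll b5 ->
3. deliver 2→1:  nop
4. deliver 1→0:  <0:foll b5 ->
5. deliver 0→1:  <1:lead b5 ->
6. deliver 1→3:  <3:foll b5 ->
7. deliver 3→1:  nop
8. deliver 3→0:  nop
9. deliver 2→3:  nop
10. deliver 2→1:  nop
11. crash(2):  <2:✗foll b5 ->
12. timeout(0):  <0:cand b8 ->
13. deliver 0→1:  <1:foll b8 ->
14. recover(2):  <2:foll b5 ->
15. deliver 0→1:  nop
16. crash(3):  <3:✗foll b5 ->
17. deliver 2→3:  nop
18. propose(1,'y'):  nop
19. deliver 1→0:  nop
20. deliver 0→1:  nop
21. deliver 1→2:  nop

-1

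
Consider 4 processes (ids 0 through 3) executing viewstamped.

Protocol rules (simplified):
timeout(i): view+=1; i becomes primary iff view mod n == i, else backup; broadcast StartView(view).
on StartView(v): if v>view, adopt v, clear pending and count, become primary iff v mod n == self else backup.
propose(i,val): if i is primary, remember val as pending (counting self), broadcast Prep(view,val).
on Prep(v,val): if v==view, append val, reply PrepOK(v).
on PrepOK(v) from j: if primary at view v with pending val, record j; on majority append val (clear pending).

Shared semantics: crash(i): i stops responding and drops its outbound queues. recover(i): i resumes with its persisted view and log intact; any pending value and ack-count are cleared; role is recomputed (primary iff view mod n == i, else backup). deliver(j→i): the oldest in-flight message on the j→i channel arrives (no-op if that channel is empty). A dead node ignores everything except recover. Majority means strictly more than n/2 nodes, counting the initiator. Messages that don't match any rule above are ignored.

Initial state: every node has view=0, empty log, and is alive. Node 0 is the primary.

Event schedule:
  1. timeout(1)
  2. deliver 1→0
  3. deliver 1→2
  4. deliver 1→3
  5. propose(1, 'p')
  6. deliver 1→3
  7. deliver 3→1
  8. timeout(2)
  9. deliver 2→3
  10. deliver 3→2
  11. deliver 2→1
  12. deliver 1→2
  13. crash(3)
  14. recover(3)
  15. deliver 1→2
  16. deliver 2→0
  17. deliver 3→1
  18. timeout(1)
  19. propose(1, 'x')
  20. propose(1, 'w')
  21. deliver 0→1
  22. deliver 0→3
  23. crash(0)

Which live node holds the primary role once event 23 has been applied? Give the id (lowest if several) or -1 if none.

2

1. timeout(1):  <1:prim v1 ->
2. deliver 1→0:  <0:back v1 ->
3. deliver 1→2:  <2:back v1 ->
4. deliver 1→3:  <3:back v1 ->
5. propose(1,'p'):  nop
6. deliver 1→3:  <3:back v1 p>
7. deliver 3→1:  nop
8. timeout(2):  <2:prim v2 ->
9. deliver 2→3:  <3:back v2 p>
10. deliver 3→2:  nop
11. deliver 2→1:  <1:back v2 ->
12. deliver 1→2:  nop
13. crash(3):  <3:✗back v2 p>
14. recover(3):  <3:back v2 p>
15. deliver 1→2:  nop
16. deliver 2→0:  <0:back v2 ->
17. deliver 3→1:  nop
18. timeout(1):  <1:back v3 ->
19. propose(1,'x'):  nop
20. propose(1,'w'):  nop
21. deliver 0→1:  nop
22. deliver 0→3:  nop
23. crash(0):  <0:✗back v2 ->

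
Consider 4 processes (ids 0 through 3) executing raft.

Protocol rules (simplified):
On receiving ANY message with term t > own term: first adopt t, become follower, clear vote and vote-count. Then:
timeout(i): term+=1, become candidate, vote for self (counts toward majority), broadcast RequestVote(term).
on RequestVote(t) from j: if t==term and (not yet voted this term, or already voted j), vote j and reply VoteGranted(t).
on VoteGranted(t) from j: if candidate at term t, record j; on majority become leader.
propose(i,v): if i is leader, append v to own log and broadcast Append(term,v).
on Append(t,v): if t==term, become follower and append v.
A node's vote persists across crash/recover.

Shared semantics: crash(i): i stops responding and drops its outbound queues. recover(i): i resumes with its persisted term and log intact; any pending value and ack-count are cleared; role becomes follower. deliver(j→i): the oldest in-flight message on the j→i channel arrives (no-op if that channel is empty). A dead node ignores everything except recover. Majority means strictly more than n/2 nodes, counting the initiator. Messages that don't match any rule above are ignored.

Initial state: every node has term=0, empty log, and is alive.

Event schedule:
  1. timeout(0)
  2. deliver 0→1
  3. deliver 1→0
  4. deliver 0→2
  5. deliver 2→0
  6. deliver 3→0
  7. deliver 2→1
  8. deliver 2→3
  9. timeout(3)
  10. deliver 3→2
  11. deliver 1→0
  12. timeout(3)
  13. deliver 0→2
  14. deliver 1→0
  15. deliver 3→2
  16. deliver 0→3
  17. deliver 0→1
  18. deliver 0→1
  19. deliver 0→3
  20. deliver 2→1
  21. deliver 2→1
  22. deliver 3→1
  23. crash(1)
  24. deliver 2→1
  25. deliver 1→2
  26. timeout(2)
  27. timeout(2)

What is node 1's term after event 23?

after 1 — timeout(0): n0:cand/t1/[-]
after 2 — deliver 0→1: n1:foll/t1/[-]
after 3 — deliver 1→0: ·
after 4 — deliver 0→2: n2:foll/t1/[-]
after 5 — deliver 2→0: n0:lead/t1/[-]
after 6 — deliver 3→0: ·
after 7 — deliver 2→1: ·
after 8 — deliver 2→3: ·
after 9 — timeout(3): n3:cand/t1/[-]
after 10 — deliver 3→2: ·
after 11 — deliver 1→0: ·
after 12 — timeout(3): n3:cand/t2/[-]
after 13 — deliver 0→2: ·
after 14 — deliver 1→0: ·
after 15 — deliver 3→2: n2:foll/t2/[-]
after 16 — deliver 0→3: ·
after 17 — deliver 0→1: ·
after 18 — deliver 0→1: ·
after 19 — deliver 0→3: ·
after 20 — deliver 2→1: ·
after 21 — deliver 2→1: ·
after 22 — deliver 3→1: ·
after 23 — crash(1): n1:✗foll/t1/[-]

1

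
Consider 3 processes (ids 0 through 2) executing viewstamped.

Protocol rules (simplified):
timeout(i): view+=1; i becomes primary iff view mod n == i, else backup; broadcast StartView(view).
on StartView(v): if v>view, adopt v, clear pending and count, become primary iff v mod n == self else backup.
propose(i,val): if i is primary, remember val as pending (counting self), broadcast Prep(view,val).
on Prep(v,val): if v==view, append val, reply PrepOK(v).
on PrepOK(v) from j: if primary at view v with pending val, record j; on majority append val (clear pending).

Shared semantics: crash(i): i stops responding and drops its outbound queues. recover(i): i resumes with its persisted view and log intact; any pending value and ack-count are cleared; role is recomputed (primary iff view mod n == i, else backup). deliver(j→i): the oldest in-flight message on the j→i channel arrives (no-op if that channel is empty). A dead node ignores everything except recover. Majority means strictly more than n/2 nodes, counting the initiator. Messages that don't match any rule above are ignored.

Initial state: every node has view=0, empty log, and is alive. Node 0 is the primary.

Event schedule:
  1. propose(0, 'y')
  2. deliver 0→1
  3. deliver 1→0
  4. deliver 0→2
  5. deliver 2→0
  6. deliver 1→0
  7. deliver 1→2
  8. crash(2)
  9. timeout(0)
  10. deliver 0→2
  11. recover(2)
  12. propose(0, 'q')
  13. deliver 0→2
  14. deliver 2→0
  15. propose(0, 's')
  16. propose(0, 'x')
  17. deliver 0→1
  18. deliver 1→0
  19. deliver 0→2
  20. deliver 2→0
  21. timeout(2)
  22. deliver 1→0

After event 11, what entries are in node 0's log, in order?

y

e1 propose(0,'y'): ·
e2 deliver 0→1: 1[back,v=0,y]
e3 deliver 1→0: 0[prim,v=0,y]
e4 deliver 0→2: 2[back,v=0,y]
e5 deliver 2→0: ·
e6 deliver 1→0: ·
e7 deliver 1→2: ·
e8 crash(2): 2[✗back,v=0,y]
e9 timeout(0): 0[back,v=1,y]
e10 deliver 0→2: ·
e11 recover(2): 2[back,v=0,y]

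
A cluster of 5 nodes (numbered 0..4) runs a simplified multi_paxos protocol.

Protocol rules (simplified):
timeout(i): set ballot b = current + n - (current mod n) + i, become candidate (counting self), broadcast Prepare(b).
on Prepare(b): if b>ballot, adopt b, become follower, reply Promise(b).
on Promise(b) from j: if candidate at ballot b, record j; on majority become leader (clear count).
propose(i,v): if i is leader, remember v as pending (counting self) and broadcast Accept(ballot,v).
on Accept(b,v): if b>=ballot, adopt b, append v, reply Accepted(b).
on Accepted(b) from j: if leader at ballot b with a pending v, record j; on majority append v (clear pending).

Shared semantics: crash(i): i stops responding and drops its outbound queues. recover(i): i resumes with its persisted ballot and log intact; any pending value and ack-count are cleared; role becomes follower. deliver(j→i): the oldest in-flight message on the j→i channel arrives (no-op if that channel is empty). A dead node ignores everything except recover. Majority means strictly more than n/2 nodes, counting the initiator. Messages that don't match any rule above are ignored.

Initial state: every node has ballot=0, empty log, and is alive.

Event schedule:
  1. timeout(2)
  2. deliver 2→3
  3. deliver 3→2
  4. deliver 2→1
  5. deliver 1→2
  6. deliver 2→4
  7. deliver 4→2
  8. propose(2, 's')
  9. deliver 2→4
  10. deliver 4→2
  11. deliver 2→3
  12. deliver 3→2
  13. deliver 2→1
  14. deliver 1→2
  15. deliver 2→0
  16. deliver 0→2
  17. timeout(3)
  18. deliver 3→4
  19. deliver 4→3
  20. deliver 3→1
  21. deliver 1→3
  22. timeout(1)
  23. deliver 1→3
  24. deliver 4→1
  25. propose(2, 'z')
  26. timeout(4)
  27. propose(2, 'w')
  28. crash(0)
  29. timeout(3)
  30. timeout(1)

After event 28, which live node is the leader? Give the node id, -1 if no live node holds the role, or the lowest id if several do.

2

e1 timeout(2): 2[cand,b=7,-]
e2 deliver 2→3: 3[foll,b=7,-]
e3 deliver 3→2: ·
e4 deliver 2→1: 1[foll,b=7,-]
e5 deliver 1→2: 2[lead,b=7,-]
e6 deliver 2→4: 4[foll,b=7,-]
e7 deliver 4→2: ·
e8 propose(2,'s'): ·
e9 deliver 2→4: 4[foll,b=7,s]
e10 deliver 4→2: ·
e11 deliver 2→3: 3[foll,b=7,s]
e12 deliver 3→2: 2[lead,b=7,s]
e13 deliver 2→1: 1[foll,b=7,s]
e14 deliver 1→2: ·
e15 deliver 2→0: 0[foll,b=7,-]
e16 deliver 0→2: ·
e17 timeout(3): 3[cand,b=13,s]
e18 deliver 3→4: 4[foll,b=13,s]
e19 deliver 4→3: ·
e20 deliver 3→1: 1[foll,b=13,s]
e21 deliver 1→3: 3[lead,b=13,s]
e22 timeout(1): 1[cand,b=16,s]
e23 deliver 1→3: 3[foll,b=16,s]
e24 deliver 4→1: ·
e25 propose(2,'z'): ·
e26 timeout(4): 4[cand,b=19,s]
e27 propose(2,'w'): ·
e28 crash(0): 0[✗foll,b=7,-]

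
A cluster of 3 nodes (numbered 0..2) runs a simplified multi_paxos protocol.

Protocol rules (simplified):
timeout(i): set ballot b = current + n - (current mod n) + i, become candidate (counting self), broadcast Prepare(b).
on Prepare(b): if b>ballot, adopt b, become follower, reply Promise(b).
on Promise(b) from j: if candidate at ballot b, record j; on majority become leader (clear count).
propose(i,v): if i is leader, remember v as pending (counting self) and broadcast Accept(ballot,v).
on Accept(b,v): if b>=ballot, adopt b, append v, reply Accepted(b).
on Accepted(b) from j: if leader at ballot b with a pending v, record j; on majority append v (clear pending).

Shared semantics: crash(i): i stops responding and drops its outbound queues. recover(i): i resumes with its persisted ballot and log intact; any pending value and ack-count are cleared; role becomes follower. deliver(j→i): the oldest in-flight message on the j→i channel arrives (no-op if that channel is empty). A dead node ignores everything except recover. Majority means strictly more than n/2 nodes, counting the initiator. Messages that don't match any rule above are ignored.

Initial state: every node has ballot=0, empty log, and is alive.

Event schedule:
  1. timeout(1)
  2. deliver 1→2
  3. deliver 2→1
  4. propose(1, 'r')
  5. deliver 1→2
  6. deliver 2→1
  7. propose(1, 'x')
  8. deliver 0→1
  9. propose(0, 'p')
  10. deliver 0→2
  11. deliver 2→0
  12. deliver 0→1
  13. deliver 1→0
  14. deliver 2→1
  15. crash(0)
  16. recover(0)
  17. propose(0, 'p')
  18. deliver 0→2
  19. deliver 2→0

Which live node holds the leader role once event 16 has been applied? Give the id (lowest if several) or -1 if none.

1

[1] timeout(1) → N1(cand b4 [-])
[2] deliver 1→2 → N2(foll b4 [-])
[3] deliver 2→1 → N1(lead b4 [-])
[4] propose(1,'r') → ∅
[5] deliver 1→2 → N2(foll b4 [r])
[6] deliver 2→1 → N1(lead b4 [r])
[7] propose(1,'x') → ∅
[8] deliver 0→1 → ∅
[9] propose(0,'p') → ∅
[10] deliver 0→2 → ∅
[11] deliver 2→0 → ∅
[12] deliver 0→1 → ∅
[13] deliver 1→0 → N0(foll b4 [-])
[14] deliver 2→1 → ∅
[15] crash(0) → N0(✗foll b4 [-])
[16] recover(0) → N0(foll b4 [-])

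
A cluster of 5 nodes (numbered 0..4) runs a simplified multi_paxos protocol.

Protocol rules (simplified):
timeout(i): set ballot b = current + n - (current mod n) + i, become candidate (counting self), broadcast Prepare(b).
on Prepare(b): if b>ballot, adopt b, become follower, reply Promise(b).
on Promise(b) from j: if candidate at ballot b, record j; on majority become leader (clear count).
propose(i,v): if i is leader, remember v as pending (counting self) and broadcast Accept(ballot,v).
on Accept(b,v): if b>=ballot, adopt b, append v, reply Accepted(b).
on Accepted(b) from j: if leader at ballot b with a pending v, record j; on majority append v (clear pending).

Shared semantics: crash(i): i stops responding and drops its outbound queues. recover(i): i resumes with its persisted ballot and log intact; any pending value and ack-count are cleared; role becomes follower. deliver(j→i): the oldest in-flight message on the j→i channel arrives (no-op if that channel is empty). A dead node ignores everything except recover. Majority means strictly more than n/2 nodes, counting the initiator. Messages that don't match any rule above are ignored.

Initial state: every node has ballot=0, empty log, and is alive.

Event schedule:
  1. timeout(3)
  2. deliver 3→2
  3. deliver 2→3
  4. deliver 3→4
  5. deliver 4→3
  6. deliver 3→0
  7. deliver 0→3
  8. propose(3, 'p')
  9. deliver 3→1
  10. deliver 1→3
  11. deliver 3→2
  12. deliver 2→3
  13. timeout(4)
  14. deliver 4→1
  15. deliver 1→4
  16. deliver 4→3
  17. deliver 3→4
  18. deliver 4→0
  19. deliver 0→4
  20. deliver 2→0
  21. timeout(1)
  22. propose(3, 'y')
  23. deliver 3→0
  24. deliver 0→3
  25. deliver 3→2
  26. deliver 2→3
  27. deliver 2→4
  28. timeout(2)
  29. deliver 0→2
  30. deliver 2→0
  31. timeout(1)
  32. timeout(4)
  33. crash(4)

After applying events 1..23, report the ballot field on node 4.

step 1 timeout(3): 3={cand,b=8,log=-}
step 2 deliver 3→2: 2={foll,b=8,log=-}
step 3 deliver 2→3: —
step 4 deliver 3→4: 4={foll,b=8,log=-}
step 5 deliver 4→3: 3={lead,b=8,log=-}
step 6 deliver 3→0: 0={foll,b=8,log=-}
step 7 deliver 0→3: —
step 8 propose(3,'p'): —
step 9 deliver 3→1: 1={foll,b=8,log=-}
step 10 deliver 1→3: —
step 11 deliver 3→2: 2={foll,b=8,log=p}
step 12 deliver 2→3: —
step 13 timeout(4): 4={cand,b=14,log=-}
step 14 deliver 4→1: 1={foll,b=14,log=-}
step 15 deliver 1→4: —
step 16 deliver 4→3: 3={foll,b=14,log=-}
step 17 deliver 3→4: —
step 18 deliver 4→0: 0={foll,b=14,log=-}
step 19 deliver 0→4: 4={lead,b=14,log=-}
step 20 deliver 2→0: —
step 21 timeout(1): 1={cand,b=16,log=-}
step 22 propose(3,'y'): —
step 23 deliver 3→0: —

14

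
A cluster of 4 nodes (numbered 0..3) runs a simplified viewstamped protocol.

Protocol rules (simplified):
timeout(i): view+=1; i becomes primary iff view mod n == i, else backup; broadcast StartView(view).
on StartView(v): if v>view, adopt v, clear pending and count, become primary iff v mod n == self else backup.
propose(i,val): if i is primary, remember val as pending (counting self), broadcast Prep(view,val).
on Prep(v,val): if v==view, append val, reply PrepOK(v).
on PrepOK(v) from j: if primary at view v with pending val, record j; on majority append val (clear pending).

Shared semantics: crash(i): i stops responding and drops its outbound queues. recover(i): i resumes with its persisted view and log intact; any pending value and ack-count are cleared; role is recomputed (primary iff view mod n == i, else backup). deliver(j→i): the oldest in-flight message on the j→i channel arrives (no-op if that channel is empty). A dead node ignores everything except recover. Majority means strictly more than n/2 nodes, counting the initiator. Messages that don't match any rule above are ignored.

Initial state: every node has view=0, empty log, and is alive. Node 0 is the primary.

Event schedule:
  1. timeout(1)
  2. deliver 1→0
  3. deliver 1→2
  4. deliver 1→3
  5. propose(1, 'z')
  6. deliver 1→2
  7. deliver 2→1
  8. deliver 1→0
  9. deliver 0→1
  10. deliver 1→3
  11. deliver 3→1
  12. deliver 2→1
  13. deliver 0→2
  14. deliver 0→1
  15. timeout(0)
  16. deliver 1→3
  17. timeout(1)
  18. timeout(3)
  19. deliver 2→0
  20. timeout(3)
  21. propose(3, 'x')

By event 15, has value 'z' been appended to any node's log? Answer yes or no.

[1] timeout(1) → N1(prim v1 [-])
[2] deliver 1→0 → N0(back v1 [-])
[3] deliver 1→2 → N2(back v1 [-])
[4] deliver 1→3 → N3(back v1 [-])
[5] propose(1,'z') → ∅
[6] deliver 1→2 → N2(back v1 [z])
[7] deliver 2→1 → ∅
[8] deliver 1→0 → N0(back v1 [z])
[9] deliver 0→1 → N1(prim v1 [z])
[10] deliver 1→3 → N3(back v1 [z])
[11] deliver 3→1 → ∅
[12] deliver 2→1 → ∅
[13] deliver 0→2 → ∅
[14] deliver 0→1 → ∅
[15] timeout(0) → N0(back v2 [z])

yes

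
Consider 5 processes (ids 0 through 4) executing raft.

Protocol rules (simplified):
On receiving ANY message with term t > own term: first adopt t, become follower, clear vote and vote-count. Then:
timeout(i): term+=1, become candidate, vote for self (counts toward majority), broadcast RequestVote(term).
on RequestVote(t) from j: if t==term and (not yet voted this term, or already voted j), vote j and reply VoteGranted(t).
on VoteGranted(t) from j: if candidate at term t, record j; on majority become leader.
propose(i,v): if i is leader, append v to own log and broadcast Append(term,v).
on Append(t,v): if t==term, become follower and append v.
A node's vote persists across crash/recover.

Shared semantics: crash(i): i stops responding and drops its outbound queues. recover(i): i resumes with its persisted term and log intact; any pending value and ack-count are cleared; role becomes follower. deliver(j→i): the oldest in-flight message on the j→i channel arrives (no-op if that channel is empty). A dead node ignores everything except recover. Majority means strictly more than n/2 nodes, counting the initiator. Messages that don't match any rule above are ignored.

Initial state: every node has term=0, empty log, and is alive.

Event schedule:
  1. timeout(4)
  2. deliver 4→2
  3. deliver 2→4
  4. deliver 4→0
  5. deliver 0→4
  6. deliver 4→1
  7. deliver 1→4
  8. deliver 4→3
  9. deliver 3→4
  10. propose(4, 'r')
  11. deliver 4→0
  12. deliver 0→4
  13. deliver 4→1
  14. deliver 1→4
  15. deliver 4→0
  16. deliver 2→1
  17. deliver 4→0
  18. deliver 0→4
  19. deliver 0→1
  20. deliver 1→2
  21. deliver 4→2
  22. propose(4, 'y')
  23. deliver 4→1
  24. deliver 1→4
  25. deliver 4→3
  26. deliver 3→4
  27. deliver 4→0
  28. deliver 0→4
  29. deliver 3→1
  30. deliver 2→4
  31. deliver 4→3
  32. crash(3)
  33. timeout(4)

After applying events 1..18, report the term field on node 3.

1

step 1 timeout(4): 4={cand,t=1,log=-}
step 2 deliver 4→2: 2={foll,t=1,log=-}
step 3 deliver 2→4: —
step 4 deliver 4→0: 0={foll,t=1,log=-}
step 5 deliver 0→4: 4={lead,t=1,log=-}
step 6 deliver 4→1: 1={foll,t=1,log=-}
step 7 deliver 1→4: —
step 8 deliver 4→3: 3={foll,t=1,log=-}
step 9 deliver 3→4: —
step 10 propose(4,'r'): 4={lead,t=1,log=r}
step 11 deliver 4→0: 0={foll,t=1,log=r}
step 12 deliver 0→4: —
step 13 deliver 4→1: 1={foll,t=1,log=r}
step 14 deliver 1→4: —
step 15 deliver 4→0: —
step 16 deliver 2→1: —
step 17 deliver 4→0: —
step 18 deliver 0→4: —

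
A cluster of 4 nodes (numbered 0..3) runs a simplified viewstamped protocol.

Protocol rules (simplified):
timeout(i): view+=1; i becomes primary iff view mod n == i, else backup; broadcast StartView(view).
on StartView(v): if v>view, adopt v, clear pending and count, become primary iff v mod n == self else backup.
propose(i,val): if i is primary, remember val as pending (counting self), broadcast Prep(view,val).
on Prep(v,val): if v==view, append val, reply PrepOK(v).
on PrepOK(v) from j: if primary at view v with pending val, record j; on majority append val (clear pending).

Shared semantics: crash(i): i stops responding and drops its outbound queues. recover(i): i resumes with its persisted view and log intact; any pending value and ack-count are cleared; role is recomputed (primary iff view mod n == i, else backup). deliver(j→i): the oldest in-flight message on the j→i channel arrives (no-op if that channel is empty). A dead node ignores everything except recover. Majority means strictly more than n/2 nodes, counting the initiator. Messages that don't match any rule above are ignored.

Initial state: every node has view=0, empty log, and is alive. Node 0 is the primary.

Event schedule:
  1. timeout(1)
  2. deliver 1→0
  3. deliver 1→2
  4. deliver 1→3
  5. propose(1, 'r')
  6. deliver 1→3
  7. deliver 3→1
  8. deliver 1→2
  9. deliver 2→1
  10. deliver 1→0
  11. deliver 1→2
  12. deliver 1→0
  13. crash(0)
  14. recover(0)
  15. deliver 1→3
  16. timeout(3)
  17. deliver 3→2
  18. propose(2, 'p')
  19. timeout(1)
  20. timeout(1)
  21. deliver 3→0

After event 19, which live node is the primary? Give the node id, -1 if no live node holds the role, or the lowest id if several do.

2

1. timeout(1):  <1:prim v1 ->
2. deliver 1→0:  <0:back v1 ->
3. deliver 1→2:  <2:back v1 ->
4. deliver 1→3:  <3:back v1 ->
5. propose(1,'r'):  nop
6. deliver 1→3:  <3:back v1 r>
7. deliver 3→1:  nop
8. deliver 1→2:  <2:back v1 r>
9. deliver 2→1:  <1:prim v1 r>
10. deliver 1→0:  <0:back v1 r>
11. deliver 1→2:  nop
12. deliver 1→0:  nop
13. crash(0):  <0:✗back v1 r>
14. recover(0):  <0:back v1 r>
15. deliver 1→3:  nop
16. timeout(3):  <3:back v2 r>
17. deliver 3→2:  <2:prim v2 r>
18. propose(2,'p'):  nop
19. timeout(1):  <1:back v2 r>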